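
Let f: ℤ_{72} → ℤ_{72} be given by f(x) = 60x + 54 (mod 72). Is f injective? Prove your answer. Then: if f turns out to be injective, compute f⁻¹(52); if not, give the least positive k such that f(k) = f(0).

6

Recall: f is injective when f(a) = f(b) forces a = b.
We have gcd(60, 72) = 12 > 1. Taking a = 0 and b = 6: f(0) = 54 and f(6) = 60·6 + 54 = 414 ≡ 54 (mod 72).
So f(0) = f(6) while 0 ≠ 6, therefore f is not injective.
Since f is not injective, we find the least positive k with f(k) = f(0): this means 60k ≡ 0 (mod 72), i.e. 72 ∣ 60k. Since gcd(60, 72) = 12, dividing through by 12 this holds exactly when 6 ∣ 5k, and as gcd(5, 6) = 1, exactly when 6 ∣ k.
The smallest positive such k is 6.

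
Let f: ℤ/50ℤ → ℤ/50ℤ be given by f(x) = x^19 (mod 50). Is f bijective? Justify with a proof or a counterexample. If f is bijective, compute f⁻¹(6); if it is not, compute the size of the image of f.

42

f(0) = 0^19 = 0.
f(10): Repeated squaring mod 50: 10^1 ≡ 10, 10^2 ≡ 10² = 100 ≡ 0, 10^4 ≡ 0² = 0, 10^8 ≡ 0² = 0, 10^16 ≡ 0² = 0. Since 19 = 16 + 2 + 1, 10^19 ≡ 0·0·10: 0·0 = 0, then 0·10 = 0. So 10^19 ≡ 0 (mod 50).
So f(0) = f(10) = 0 while 0 ≠ 10, thus f is not injective, hence not bijective.
Since f is not bijective, we determine |image(f)|. Computing x^19 mod 50 for each x (by repeated squaring, reducing mod 50 at every step), the values f(0), f(1), …, f(49) are: 0, 1, 38, 17, 44, 25, 46, 43, 22, 39, 0, 41, 48, 27, 34, 25, 36, 3, 32, 29, 0, 31, 8, 37, 24, 25, 26, 13, 42, 19, 0, 21, 18, 47, 14, 25, 16, 23, 2, 9, 0, 11, 28, 7, 4, 25, 6, 33, 12, 49.
The distinct values are {0, 1, 2, 3, 4, 6, 7, 8, 9, 11, 12, 13, 14, 16, 17, 18, 19, 21, 22, 23, 24, 25, 26, 27, 28, 29, 31, 32, 33, 34, 36, 37, 38, 39, 41, 42, 43, 44, 46, 47, 48, 49}; there are 42 of them.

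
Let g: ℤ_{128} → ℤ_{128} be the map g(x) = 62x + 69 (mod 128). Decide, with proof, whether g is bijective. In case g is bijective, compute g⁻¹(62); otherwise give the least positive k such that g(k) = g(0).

By definition, g is injective if g(a) = g(b) implies a = b.
We have gcd(62, 128) = 2 > 1. Taking a = 0 and b = 64: g(0) = 69 and g(64) = 62·64 + 69 = 4037 ≡ 69 (mod 128).
So g(0) = g(64) while 0 ≠ 64, hence g is not injective, hence not bijective.
Since g is not bijective, we find the least positive k with g(k) = g(0): this means 62k ≡ 0 (mod 128), i.e. 128 ∣ 62k. Since gcd(62, 128) = 2, dividing through by 2 this holds exactly when 64 ∣ 31k, and as gcd(31, 64) = 1, exactly when 64 ∣ k.
The smallest positive such k is 64.

64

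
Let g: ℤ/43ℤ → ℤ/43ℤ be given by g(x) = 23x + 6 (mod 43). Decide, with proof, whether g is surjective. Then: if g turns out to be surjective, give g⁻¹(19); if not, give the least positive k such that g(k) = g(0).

23

Since gcd(23, 43) = 1, 23 is invertible modulo 43. Euclid's algorithm: 43 = 1·23 + 20, 23 = 1·20 + 3, 20 = 6·3 + 2, 3 = 1·2 + 1; back-substituting gives 1 = 15·23 − 8·43, so 23⁻¹ ≡ 15 (mod 43).
For any y ∈ ℤ/43ℤ, x = 15(y − 6) mod 43 satisfies g(x) = 23·15(y − 6) + 6 ≡ y (since 23·15 ≡ 1 mod 43). So every y has a preimage.
Thus g is surjective.
Since g is surjective, we compute g⁻¹(19): solve 23x + 6 ≡ 19 (mod 43), i.e. 23x ≡ 13 (mod 43).
Multiplying by 23⁻¹ = 15 gives x ≡ 15·13 = 195 = 4·43 + 23 ≡ 23 (mod 43).
Check: g(23) = 23·23 + 6 = 535 = 12·43 + 19 ≡ 19 (mod 43).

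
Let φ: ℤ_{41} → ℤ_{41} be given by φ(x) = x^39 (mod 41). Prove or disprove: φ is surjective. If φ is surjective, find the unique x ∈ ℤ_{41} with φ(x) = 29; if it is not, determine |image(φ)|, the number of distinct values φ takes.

17

Since 41 is prime, the nonzero elements of ℤ_{41} form a cyclic group of order 40.
As gcd(39, 40) = 1, raising to the 39th power is a bijection on this group: if x_1^39 ≡ x_2^39 then (x_1x_2^{−1})^39 = 1, and the only element of order dividing gcd(39, 40) = 1 is 1, so x_1 = x_2.
With φ(0) = 0 this makes φ injective on all of ℤ_{41}, hence bijective (finite equal-size domain and codomain). In particular φ is surjective.
Since φ is surjective, we find the preimage of 29. The inverse of x ↦ x^39 on (ℤ_{41})^× is x ↦ x^39, because 39·39 = 1521 = 38·40 + 1 ≡ 1 (mod 40) and x^{40} = 1 for x ≠ 0 (Fermat). So φ⁻¹(29) = 29^39 mod 41.
Repeated squaring mod 41: 29^1 ≡ 29, 29^2 ≡ 29² = 841 ≡ 21, 29^4 ≡ 21² = 441 ≡ 31, 29^8 ≡ 31² = 961 ≡ 18, 29^16 ≡ 18² = 324 ≡ 37, 29^32 ≡ 37² = 1369 ≡ 16. Since 39 = 32 + 4 + 2 + 1, 29^39 ≡ 16·31·21·29: 16·31 = 496 ≡ 4, then 4·21 = 84 ≡ 2, then 2·29 = 58 ≡ 17. So 29^39 ≡ 17 (mod 41).
Hence φ⁻¹(29) = 17.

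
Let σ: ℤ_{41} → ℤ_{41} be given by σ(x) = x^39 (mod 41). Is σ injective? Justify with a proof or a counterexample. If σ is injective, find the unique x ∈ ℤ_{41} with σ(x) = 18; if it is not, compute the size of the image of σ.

16

Since 41 is prime, the nonzero elements of ℤ_{41} form a cyclic group of order 40.
As gcd(39, 40) = 1, raising to the 39th power is a bijection on this group: if u^39 ≡ v^39 then (uv^{−1})^39 = 1, and the only element of order dividing gcd(39, 40) = 1 is 1, so u = v.
With σ(0) = 0 this makes σ injective on all of ℤ_{41}, hence bijective (finite equal-size domain and codomain). In particular σ is injective.
Since σ is injective, we find the preimage of 18. The inverse of x ↦ x^39 on (ℤ_{41})^× is x ↦ x^39, because 39·39 = 1521 = 38·40 + 1 ≡ 1 (mod 40) and x^{40} = 1 for x ≠ 0 (Fermat). So σ⁻¹(18) = 18^39 mod 41.
Repeated squaring mod 41: 18^1 ≡ 18, 18^2 ≡ 18² = 324 ≡ 37, 18^4 ≡ 37² = 1369 ≡ 16, 18^8 ≡ 16² = 256 ≡ 10, 18^16 ≡ 10² = 100 ≡ 18, 18^32 ≡ 18² = 324 ≡ 37. Since 39 = 32 + 4 + 2 + 1, 18^39 ≡ 37·16·37·18: 37·16 = 592 ≡ 18, then 18·37 = 666 ≡ 10, then 10·18 = 180 ≡ 16. So 18^39 ≡ 16 (mod 41).
Hence σ⁻¹(18) = 16.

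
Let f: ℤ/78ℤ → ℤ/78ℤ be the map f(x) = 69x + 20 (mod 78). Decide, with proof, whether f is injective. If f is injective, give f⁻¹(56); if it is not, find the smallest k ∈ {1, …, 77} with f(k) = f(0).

26

We have gcd(69, 78) = 3 > 1. Taking u = 0 and v = 26: f(0) = 20 and f(26) = 69·26 + 20 = 1814 ≡ 20 (mod 78).
So f(0) = f(26) while 0 ≠ 26, thus f is not injective.
Since f is not injective, we find the least positive k with f(k) = f(0): this means 69k ≡ 0 (mod 78), i.e. 78 ∣ 69k. Since gcd(69, 78) = 3, dividing through by 3 this holds exactly when 26 ∣ 23k, and as gcd(23, 26) = 1, exactly when 26 ∣ k.
The smallest positive such k is 26.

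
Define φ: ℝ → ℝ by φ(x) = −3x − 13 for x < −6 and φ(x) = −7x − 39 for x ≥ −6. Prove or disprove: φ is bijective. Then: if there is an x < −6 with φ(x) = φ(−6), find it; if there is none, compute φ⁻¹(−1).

Both pieces are strictly decreasing (slopes −3 and −7), so each is injective on its own interval.
The left piece maps (−∞, −6) onto (5, ∞); the right piece maps [−6, ∞) onto (−∞, 3].
The images leave a gap (5 has no preimage), so φ is not surjective, hence not bijective.
Because the two images are disjoint, no x < −6 has φ(x) = φ(−6), so we compute φ⁻¹(−1): −1 lies in (−∞, 3], so solve −7x − 39 = −1: x = (−1 + 39)/(−7) = −38/7.

-38/7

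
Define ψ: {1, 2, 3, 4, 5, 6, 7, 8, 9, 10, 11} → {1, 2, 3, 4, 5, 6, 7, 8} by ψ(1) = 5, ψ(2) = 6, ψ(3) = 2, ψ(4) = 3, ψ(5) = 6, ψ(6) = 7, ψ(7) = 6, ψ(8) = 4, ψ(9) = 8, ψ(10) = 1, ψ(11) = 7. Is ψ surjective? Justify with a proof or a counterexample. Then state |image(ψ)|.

8

Every element of the codomain has a preimage: 1 = ψ(10), 2 = ψ(3), 3 = ψ(4), 4 = ψ(8), 5 = ψ(1), 6 = ψ(2), 7 = ψ(6), 8 = ψ(9).
Therefore ψ is surjective.
The image of ψ is {1, 2, 3, 4, 5, 6, 7, 8}, which has 8 elements.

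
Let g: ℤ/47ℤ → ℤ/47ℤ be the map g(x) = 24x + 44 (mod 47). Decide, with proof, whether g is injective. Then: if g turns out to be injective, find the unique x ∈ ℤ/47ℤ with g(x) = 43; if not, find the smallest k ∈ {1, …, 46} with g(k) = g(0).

Recall that g is injective when g(u) = g(v) forces u = v.
If g(u) = g(v), then 24u ≡ 24v (mod 47). Because gcd(24, 47) = 1, we may cancel 24 to get u ≡ v (mod 47).
So g is injective.
We now compute 24⁻¹ mod 47 explicitly. Euclid's algorithm: 47 = 1·24 + 23, 24 = 1·23 + 1; back-substituting gives 1 = 2·24 − 1·47, so 24⁻¹ ≡ 2 (mod 47).
Since g is injective, we find g⁻¹(43): we need 24x ≡ 43 − 44 ≡ 46 (mod 47). Using 24⁻¹ = 2: x ≡ 2·46 = 92 = 1·47 + 45, so x = 45.
Check: g(45) = 24·45 + 44 = 1124 = 23·47 + 43 ≡ 43 (mod 47).

45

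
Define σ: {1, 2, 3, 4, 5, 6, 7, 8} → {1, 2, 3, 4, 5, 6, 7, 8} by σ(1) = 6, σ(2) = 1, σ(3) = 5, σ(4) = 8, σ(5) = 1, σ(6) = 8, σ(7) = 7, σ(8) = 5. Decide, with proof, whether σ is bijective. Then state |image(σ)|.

σ(2) = 1 = σ(5) with 2 ≠ 5, so σ is not injective, hence not bijective.
The image of σ is {1, 5, 6, 7, 8}, which has 5 elements.

5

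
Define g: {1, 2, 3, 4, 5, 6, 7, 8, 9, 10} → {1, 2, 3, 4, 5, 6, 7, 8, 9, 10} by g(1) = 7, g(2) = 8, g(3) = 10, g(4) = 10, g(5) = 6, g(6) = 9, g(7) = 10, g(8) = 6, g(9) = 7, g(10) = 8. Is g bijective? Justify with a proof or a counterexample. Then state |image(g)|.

5

g(3) = 10 = g(4) with 3 ≠ 4, so g is not injective, hence not bijective.
The image of g is {6, 7, 8, 9, 10}, which has 5 elements.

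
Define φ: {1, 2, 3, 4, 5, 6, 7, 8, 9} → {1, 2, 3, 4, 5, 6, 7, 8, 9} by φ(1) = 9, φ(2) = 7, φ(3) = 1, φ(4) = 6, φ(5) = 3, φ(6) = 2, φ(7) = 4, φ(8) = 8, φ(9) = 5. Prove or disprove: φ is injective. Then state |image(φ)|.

The values φ(1), …, φ(9) are 9, 7, 1, 6, 3, 2, 4, 8, 5 — all distinct.
So φ(a) = φ(b) only when a = b, and φ is injective.
The image of φ is {1, 2, 3, 4, 5, 6, 7, 8, 9}, which has 9 elements.

9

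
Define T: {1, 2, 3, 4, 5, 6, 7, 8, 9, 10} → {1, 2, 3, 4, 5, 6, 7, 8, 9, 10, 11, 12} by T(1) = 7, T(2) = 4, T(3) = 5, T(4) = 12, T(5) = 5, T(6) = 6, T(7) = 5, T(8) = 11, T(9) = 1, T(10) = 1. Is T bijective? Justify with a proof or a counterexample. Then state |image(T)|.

7

T(3) = 5 = T(5) with 3 ≠ 5, so T is not injective, hence not bijective.
The image of T is {1, 4, 5, 6, 7, 11, 12}, which has 7 elements.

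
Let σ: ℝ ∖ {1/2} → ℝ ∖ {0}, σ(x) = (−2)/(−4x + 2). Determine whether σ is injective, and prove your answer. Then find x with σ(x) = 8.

Suppose σ(a) = σ(b). Cross-multiplying: (−2)(−4b + 2) = (−2)(−4a + 2).
Expanding both sides and cancelling the symmetric terms leaves −8·(a − b) = 0. Since −8 ≠ 0, a = b. Thus σ is injective.
Solving σ(x) = 8: cross-multiplying gives −2 = 8(−4x + 2), which rearranges to 32x = 18, so x = 9/16.

9/16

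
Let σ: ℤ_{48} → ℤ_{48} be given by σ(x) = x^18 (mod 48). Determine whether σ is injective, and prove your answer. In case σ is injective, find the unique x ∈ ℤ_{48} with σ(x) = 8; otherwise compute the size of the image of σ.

σ(2): Repeated squaring mod 48: 2^1 ≡ 2, 2^2 ≡ 2² = 4, 2^4 ≡ 4² = 16, 2^8 ≡ 16² = 256 ≡ 16, 2^16 ≡ 16² = 256 ≡ 16. Since 18 = 16 + 2, 2^18 ≡ 16·4: 16·4 = 64 ≡ 16. So 2^18 ≡ 16 (mod 48).
σ(4): Repeated squaring mod 48: 4^1 ≡ 4, 4^2 ≡ 4² = 16, 4^4 ≡ 16² = 256 ≡ 16, 4^8 ≡ 16² = 256 ≡ 16, 4^16 ≡ 16² = 256 ≡ 16. Since 18 = 16 + 2, 4^18 ≡ 16·16: 16·16 = 256 ≡ 16. So 4^18 ≡ 16 (mod 48).
So σ(2) = σ(4) = 16 while 2 ≠ 4, hence σ is not injective.
Since σ is not injective, we determine |image(σ)|. Computing x^18 mod 48 for each x (by repeated squaring, reducing mod 48 at every step), the values σ(0), σ(1), …, σ(47) are: 0, 1, 16, 9, 16, 25, 0, 1, 16, 33, 16, 25, 0, 25, 16, 33, 16, 1, 0, 25, 16, 9, 16, 1, 0, 1, 16, 9, 16, 25, 0, 1, 16, 33, 16, 25, 0, 25, 16, 33, 16, 1, 0, 25, 16, 9, 16, 1.
The distinct values are {0, 1, 9, 16, 25, 33}; there are 6 of them.

6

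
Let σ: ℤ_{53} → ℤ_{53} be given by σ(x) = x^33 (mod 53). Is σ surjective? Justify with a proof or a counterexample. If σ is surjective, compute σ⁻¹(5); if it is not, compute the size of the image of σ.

8

Since 53 is prime, the nonzero elements of ℤ_{53} form a cyclic group of order 52.
As gcd(33, 52) = 1, raising to the 33rd power is a bijection on this group: if x_1^33 ≡ x_2^33 then (x_1x_2^{−1})^33 = 1, and the only element of order dividing gcd(33, 52) = 1 is 1, so x_1 = x_2.
With σ(0) = 0 this makes σ injective on all of ℤ_{53}, hence bijective (finite equal-size domain and codomain). In particular σ is surjective.
Since σ is surjective, we find the preimage of 5. The inverse of x ↦ x^33 on (ℤ_{53})^× is x ↦ x^41, because 33·41 = 1353 = 26·52 + 1 ≡ 1 (mod 52) and x^{52} = 1 for x ≠ 0 (Fermat). So σ⁻¹(5) = 5^41 mod 53.
Repeated squaring mod 53: 5^1 ≡ 5, 5^2 ≡ 5² = 25, 5^4 ≡ 25² = 625 ≡ 42, 5^8 ≡ 42² = 1764 ≡ 15, 5^16 ≡ 15² = 225 ≡ 13, 5^32 ≡ 13² = 169 ≡ 10. Since 41 = 32 + 8 + 1, 5^41 ≡ 10·15·5: 10·15 = 150 ≡ 44, then 44·5 = 220 ≡ 8. So 5^41 ≡ 8 (mod 53).
Hence σ⁻¹(5) = 8.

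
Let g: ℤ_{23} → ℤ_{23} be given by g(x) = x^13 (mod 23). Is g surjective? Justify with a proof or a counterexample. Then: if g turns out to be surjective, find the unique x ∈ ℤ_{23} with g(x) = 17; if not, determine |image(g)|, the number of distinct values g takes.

Since 23 is prime, the nonzero elements of ℤ_{23} form a cyclic group of order 22.
As gcd(13, 22) = 1, raising to the 13th power is a bijection on this group: if u^13 ≡ v^13 then (uv^{−1})^13 = 1, and the only element of order dividing gcd(13, 22) = 1 is 1, so u = v.
With g(0) = 0 this makes g injective on all of ℤ_{23}, hence bijective (finite equal-size domain and codomain). In particular g is surjective.
Since g is surjective, we find the preimage of 17. The inverse of x ↦ x^13 on (ℤ_{23})^× is x ↦ x^17, because 13·17 = 221 = 10·22 + 1 ≡ 1 (mod 22) and x^{22} = 1 for x ≠ 0 (Fermat). So g⁻¹(17) = 17^17 mod 23.
Repeated squaring mod 23: 17^1 ≡ 17, 17^2 ≡ 17² = 289 ≡ 13, 17^4 ≡ 13² = 169 ≡ 8, 17^8 ≡ 8² = 64 ≡ 18, 17^16 ≡ 18² = 324 ≡ 2. Since 17 = 16 + 1, 17^17 ≡ 2·17: 2·17 = 34 ≡ 11. So 17^17 ≡ 11 (mod 23).
Hence g⁻¹(17) = 11.

11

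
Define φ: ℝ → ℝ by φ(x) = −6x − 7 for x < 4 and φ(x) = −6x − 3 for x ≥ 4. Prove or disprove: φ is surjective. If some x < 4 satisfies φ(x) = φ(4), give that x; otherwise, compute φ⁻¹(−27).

Both pieces are strictly decreasing (slopes −6 and −6), so each is injective on its own interval.
The left piece maps (−∞, 4) onto (−31, ∞); the right piece maps [4, ∞) onto (−∞, −27].
The union (−31, ∞) ∪ (−∞, −27] covers ℝ, so φ is surjective.
For the follow-up: the images overlap, so an x < 4 with φ(x) = φ(4) exists. φ(4) = −27; solving −6x − 7 = −27 for x < 4 gives x = (−27 + 7)/(−6) = 10/3.

10/3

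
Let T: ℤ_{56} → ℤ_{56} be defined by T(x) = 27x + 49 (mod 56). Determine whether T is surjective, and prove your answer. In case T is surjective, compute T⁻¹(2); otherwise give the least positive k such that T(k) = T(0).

Since gcd(27, 56) = 1, 27 is invertible modulo 56. Euclid's algorithm: 56 = 2·27 + 2, 27 = 13·2 + 1; back-substituting gives 1 = 27·27 − 13·56, so 27⁻¹ ≡ 27 (mod 56).
For any y ∈ ℤ_{56}, x = 27(y − 49) mod 56 satisfies T(x) = 27·27(y − 49) + 49 ≡ y (since 27·27 ≡ 1 mod 56). So every y has a preimage.
Therefore T is surjective.
Since T is surjective, we compute T⁻¹(2): solve 27x + 49 ≡ 2 (mod 56), i.e. 27x ≡ 9 (mod 56).
Multiplying by 27⁻¹ = 27 gives x ≡ 27·9 = 243 = 4·56 + 19 ≡ 19 (mod 56).
Check: T(19) = 27·19 + 49 = 562 = 10·56 + 2 ≡ 2 (mod 56).

19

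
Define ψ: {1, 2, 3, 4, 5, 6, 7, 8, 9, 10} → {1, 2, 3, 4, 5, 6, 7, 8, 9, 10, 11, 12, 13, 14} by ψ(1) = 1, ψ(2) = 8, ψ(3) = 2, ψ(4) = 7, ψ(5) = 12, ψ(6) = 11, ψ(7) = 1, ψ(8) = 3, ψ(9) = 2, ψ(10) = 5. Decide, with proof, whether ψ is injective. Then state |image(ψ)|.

8

ψ(1) = 1 = ψ(7) with 1 ≠ 7, so ψ is not injective.
The image of ψ is {1, 2, 3, 5, 7, 8, 11, 12}, which has 8 elements.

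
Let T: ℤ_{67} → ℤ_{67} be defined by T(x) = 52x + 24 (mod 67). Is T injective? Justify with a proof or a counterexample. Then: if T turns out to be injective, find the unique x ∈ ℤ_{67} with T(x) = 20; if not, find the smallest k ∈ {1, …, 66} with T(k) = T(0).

36

Suppose T(x_1) = T(x_2) in ℤ_{67}. Then 52x_1 + 24 ≡ 52x_2 + 24 (mod 67), hence 52(x_1 − x_2) ≡ 0 (mod 67).
Since gcd(52, 67) = 1, 52 is invertible modulo 67, hence x_1 − x_2 ≡ 0 (mod 67), i.e. x_1 = x_2.
So T is injective.
We now compute 52⁻¹ mod 67 explicitly. Euclid's algorithm: 67 = 1·52 + 15, 52 = 3·15 + 7, 15 = 2·7 + 1; back-substituting gives 1 = 58·52 − 45·67, so 52⁻¹ ≡ 58 (mod 67).
Since T is injective, we find T⁻¹(20): we need 52x ≡ 20 − 24 ≡ 63 (mod 67). Using 52⁻¹ = 58: x ≡ 58·63 = 3654 = 54·67 + 36, so x = 36.
Check: T(36) = 52·36 + 24 = 1896 = 28·67 + 20 ≡ 20 (mod 67).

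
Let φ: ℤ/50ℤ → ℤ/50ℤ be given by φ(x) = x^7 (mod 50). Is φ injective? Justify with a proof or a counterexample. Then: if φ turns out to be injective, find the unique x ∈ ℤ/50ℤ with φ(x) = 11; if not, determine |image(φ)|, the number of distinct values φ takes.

φ(0) = 0^7 = 0.
φ(10): Repeated squaring mod 50: 10^1 ≡ 10, 10^2 ≡ 10² = 100 ≡ 0, 10^4 ≡ 0² = 0. Since 7 = 4 + 2 + 1, 10^7 ≡ 0·0·10: 0·0 = 0, then 0·10 = 0. So 10^7 ≡ 0 (mod 50).
So φ(0) = φ(10) = 0 while 0 ≠ 10, therefore φ is not injective.
Since φ is not injective, we determine |image(φ)|. Computing x^7 mod 50 for each x (by repeated squaring, reducing mod 50 at every step), the values φ(0), φ(1), …, φ(49) are: 0, 1, 28, 37, 34, 25, 36, 43, 2, 19, 0, 21, 8, 17, 4, 25, 6, 23, 32, 39, 0, 41, 38, 47, 24, 25, 26, 3, 12, 9, 0, 11, 18, 27, 44, 25, 46, 33, 42, 29, 0, 31, 48, 7, 14, 25, 16, 13, 22, 49.
The distinct values are {0, 1, 2, 3, 4, 6, 7, 8, 9, 11, 12, 13, 14, 16, 17, 18, 19, 21, 22, 23, 24, 25, 26, 27, 28, 29, 31, 32, 33, 34, 36, 37, 38, 39, 41, 42, 43, 44, 46, 47, 48, 49}; there are 42 of them.

42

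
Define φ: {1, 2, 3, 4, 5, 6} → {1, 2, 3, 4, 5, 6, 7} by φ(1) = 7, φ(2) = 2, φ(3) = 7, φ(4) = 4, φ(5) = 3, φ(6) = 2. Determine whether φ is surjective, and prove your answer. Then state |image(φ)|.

4

No element maps to 1, so φ is not surjective.
The image of φ is {2, 3, 4, 7}, which has 4 elements.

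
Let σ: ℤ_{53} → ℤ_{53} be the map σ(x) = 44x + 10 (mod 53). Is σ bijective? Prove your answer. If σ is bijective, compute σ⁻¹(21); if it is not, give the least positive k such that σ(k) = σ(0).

40

Suppose σ(u) = σ(v) in ℤ_{53}. Then 44u + 10 ≡ 44v + 10 (mod 53), hence 44(u − v) ≡ 0 (mod 53).
Since gcd(44, 53) = 1, 44 is invertible modulo 53, so u − v ≡ 0 (mod 53), i.e. u = v.
We now compute 44⁻¹ mod 53 explicitly. Euclid's algorithm: 53 = 1·44 + 9, 44 = 4·9 + 8, 9 = 1·8 + 1; back-substituting gives 1 = 47·44 − 39·53, so 44⁻¹ ≡ 47 (mod 53).
For any y ∈ ℤ_{53}, x = 47(y − 10) mod 53 satisfies σ(x) = 44·47(y − 10) + 10 ≡ y (since 44·47 ≡ 1 mod 53). So every y has a preimage.
Hence σ is bijective.
Since σ is bijective, we compute σ⁻¹(21): solve 44x + 10 ≡ 21 (mod 53), i.e. 44x ≡ 11 (mod 53).
Multiplying by 44⁻¹ = 47 gives x ≡ 47·11 = 517 = 9·53 + 40 ≡ 40 (mod 53).
Check: σ(40) = 44·40 + 10 = 1770 = 33·53 + 21 ≡ 21 (mod 53).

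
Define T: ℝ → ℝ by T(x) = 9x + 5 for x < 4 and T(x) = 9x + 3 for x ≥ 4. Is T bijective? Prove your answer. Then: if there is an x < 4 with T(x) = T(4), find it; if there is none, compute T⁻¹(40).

34/9

Both pieces are strictly increasing (slopes 9 and 9), so each is injective on its own interval.
The left piece maps (−∞, 4) onto (−∞, 41); the right piece maps [4, ∞) onto [39, ∞).
These images overlap. In particular T(4) = 39 (right piece), and solving 9x + 5 = 39 on the left piece gives x = 34/9 < 4.
So T(34/9) = T(4) with 34/9 ≠ 4, and T is not injective, hence not bijective. This x = 34/9 is the requested value below 4.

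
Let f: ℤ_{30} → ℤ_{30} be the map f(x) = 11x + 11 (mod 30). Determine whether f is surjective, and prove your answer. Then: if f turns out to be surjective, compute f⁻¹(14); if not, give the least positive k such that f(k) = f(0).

Recall: f is surjective if every y in the codomain equals f(x) for some x in the domain.
Since gcd(11, 30) = 1, 11 is invertible modulo 30. Euclid's algorithm: 30 = 2·11 + 8, 11 = 1·8 + 3, 8 = 2·3 + 2, 3 = 1·2 + 1; back-substituting gives 1 = 11·11 − 4·30, so 11⁻¹ ≡ 11 (mod 30).
For any y ∈ ℤ_{30}, x = 11(y − 11) mod 30 satisfies f(x) = 11·11(y − 11) + 11 ≡ y (since 11·11 ≡ 1 mod 30). So every y has a preimage.
Thus f is surjective.
Since f is surjective, we find f⁻¹(14): we need 11x ≡ 14 − 11 ≡ 3 (mod 30). Using 11⁻¹ = 11: x ≡ 11·3 = 33 = 1·30 + 3, so x = 3.
Check: f(3) = 11·3 + 11 = 44 = 1·30 + 14 ≡ 14 (mod 30).

3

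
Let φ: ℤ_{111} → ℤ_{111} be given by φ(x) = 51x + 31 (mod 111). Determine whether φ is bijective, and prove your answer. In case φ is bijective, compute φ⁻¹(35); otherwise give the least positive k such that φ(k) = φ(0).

37

We have gcd(51, 111) = 3 > 1. Taking a = 0 and b = 37: φ(0) = 31 and φ(37) = 51·37 + 31 = 1918 ≡ 31 (mod 111).
So φ(0) = φ(37) while 0 ≠ 37, thus φ is not injective, hence not bijective.
Since φ is not bijective, we find the least positive k with φ(k) = φ(0): this means 51k ≡ 0 (mod 111), i.e. 111 ∣ 51k. Since gcd(51, 111) = 3, dividing through by 3 this holds exactly when 37 ∣ 17k, and as gcd(17, 37) = 1, exactly when 37 ∣ k.
The smallest positive such k is 37.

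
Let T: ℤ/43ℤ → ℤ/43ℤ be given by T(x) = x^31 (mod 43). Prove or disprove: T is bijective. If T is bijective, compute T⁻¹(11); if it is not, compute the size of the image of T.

Since 43 is prime, the nonzero elements of ℤ/43ℤ form a cyclic group of order 42.
As gcd(31, 42) = 1, raising to the 31st power is a bijection on this group: if x_1^31 ≡ x_2^31 then (x_1x_2^{−1})^31 = 1, and the only element of order dividing gcd(31, 42) = 1 is 1, so x_1 = x_2.
With T(0) = 0 this makes T injective on all of ℤ/43ℤ, hence bijective (finite equal-size domain and codomain). In particular T is bijective.
Since T is bijective, we find the preimage of 11. The inverse of x ↦ x^31 on (ℤ/43ℤ)^× is x ↦ x^19, because 31·19 = 589 = 14·42 + 1 ≡ 1 (mod 42) and x^{42} = 1 for x ≠ 0 (Fermat). So T⁻¹(11) = 11^19 mod 43.
Repeated squaring mod 43: 11^1 ≡ 11, 11^2 ≡ 11² = 121 ≡ 35, 11^4 ≡ 35² = 1225 ≡ 21, 11^8 ≡ 21² = 441 ≡ 11, 11^16 ≡ 11² = 121 ≡ 35. Since 19 = 16 + 2 + 1, 11^19 ≡ 35·35·11: 35·35 = 1225 ≡ 21, then 21·11 = 231 ≡ 16. So 11^19 ≡ 16 (mod 43).
Hence T⁻¹(11) = 16.

16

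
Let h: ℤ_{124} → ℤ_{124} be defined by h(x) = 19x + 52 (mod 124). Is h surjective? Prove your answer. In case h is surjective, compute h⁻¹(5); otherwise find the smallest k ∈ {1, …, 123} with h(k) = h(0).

115

Recall that h is surjective if every y in the codomain equals h(x) for some x in the domain.
Since gcd(19, 124) = 1, 19 is invertible modulo 124. Euclid's algorithm: 124 = 6·19 + 10, 19 = 1·10 + 9, 10 = 1·9 + 1; back-substituting gives 1 = 111·19 − 17·124, so 19⁻¹ ≡ 111 (mod 124).
For any y ∈ ℤ_{124}, x = 111(y − 52) mod 124 satisfies h(x) = 19·111(y − 52) + 52 ≡ y (since 19·111 ≡ 1 mod 124). So every y has a preimage.
Hence h is surjective.
Since h is surjective, we find h⁻¹(5): we need 19x ≡ 5 − 52 ≡ 77 (mod 124). Using 19⁻¹ = 111: x ≡ 111·77 = 8547 = 68·124 + 115, so x = 115.
Check: h(115) = 19·115 + 52 = 2237 = 18·124 + 5 ≡ 5 (mod 124).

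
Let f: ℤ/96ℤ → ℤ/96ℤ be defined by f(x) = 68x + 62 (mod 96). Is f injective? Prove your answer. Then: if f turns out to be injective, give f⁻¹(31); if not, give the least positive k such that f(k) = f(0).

Recall: f is injective when f(a) = f(b) forces a = b.
We have gcd(68, 96) = 4 > 1. Taking a = 0 and b = 24: f(0) = 62 and f(24) = 68·24 + 62 = 1694 ≡ 62 (mod 96).
So f(0) = f(24) while 0 ≠ 24, therefore f is not injective.
Since f is not injective, we find the least positive k with f(k) = f(0): this means 68k ≡ 0 (mod 96), i.e. 96 ∣ 68k. Since gcd(68, 96) = 4, dividing through by 4 this holds exactly when 24 ∣ 17k, and as gcd(17, 24) = 1, exactly when 24 ∣ k.
The smallest positive such k is 24.

24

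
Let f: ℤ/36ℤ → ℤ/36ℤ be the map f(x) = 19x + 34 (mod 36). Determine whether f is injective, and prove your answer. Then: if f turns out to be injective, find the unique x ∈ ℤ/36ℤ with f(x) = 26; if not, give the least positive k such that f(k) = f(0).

If f(a) = f(b), then 19a ≡ 19b (mod 36). Because gcd(19, 36) = 1, we may cancel 19 to get a ≡ b (mod 36).
Hence f is injective.
We now compute 19⁻¹ mod 36 explicitly. Euclid's algorithm: 36 = 1·19 + 17, 19 = 1·17 + 2, 17 = 8·2 + 1; back-substituting gives 1 = 19·19 − 10·36, so 19⁻¹ ≡ 19 (mod 36).
Since f is injective, we find f⁻¹(26): we need 19x ≡ 26 − 34 ≡ 28 (mod 36). Using 19⁻¹ = 19: x ≡ 19·28 = 532 = 14·36 + 28, so x = 28.
Check: f(28) = 19·28 + 34 = 566 = 15·36 + 26 ≡ 26 (mod 36).

28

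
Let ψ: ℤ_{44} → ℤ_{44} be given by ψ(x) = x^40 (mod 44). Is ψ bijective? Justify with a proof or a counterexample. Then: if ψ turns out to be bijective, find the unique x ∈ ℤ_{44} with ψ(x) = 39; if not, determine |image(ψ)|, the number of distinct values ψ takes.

ψ(1) = 1^40 = 1.
ψ(3): Repeated squaring mod 44: 3^1 ≡ 3, 3^2 ≡ 3² = 9, 3^4 ≡ 9² = 81 ≡ 37, 3^8 ≡ 37² = 1369 ≡ 5, 3^16 ≡ 5² = 25, 3^32 ≡ 25² = 625 ≡ 9. Since 40 = 32 + 8, 3^40 ≡ 9·5: 9·5 = 45 ≡ 1. So 3^40 ≡ 1 (mod 44).
So ψ(1) = ψ(3) = 1 while 1 ≠ 3, therefore ψ is not injective, hence not bijective.
Since ψ is not bijective, we determine |image(ψ)|. Computing x^40 mod 44 for each x (by repeated squaring, reducing mod 44 at every step), the values ψ(0), ψ(1), …, ψ(43) are: 0, 1, 12, 1, 12, 1, 12, 1, 12, 1, 12, 33, 12, 1, 12, 1, 12, 1, 12, 1, 12, 1, 0, 1, 12, 1, 12, 1, 12, 1, 12, 1, 12, 33, 12, 1, 12, 1, 12, 1, 12, 1, 12, 1.
The distinct values are {0, 1, 12, 33}; there are 4 of them.

4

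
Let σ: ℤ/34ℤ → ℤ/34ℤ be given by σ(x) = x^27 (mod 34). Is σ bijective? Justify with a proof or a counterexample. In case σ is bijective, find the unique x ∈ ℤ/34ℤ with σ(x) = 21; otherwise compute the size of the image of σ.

13

Computing x^27 mod 34 for each x (by repeated squaring, reducing mod 34 at every step), the values σ(0), σ(1), …, σ(33) are: 0, 1, 8, 7, 30, 11, 22, 31, 2, 15, 20, 29, 6, 21, 10, 9, 16, 17, 18, 25, 24, 13, 28, 5, 14, 19, 32, 3, 12, 23, 4, 27, 26, 33.
Every element of ℤ/34ℤ appears exactly once in this list, so σ is a bijection, and in particular bijective.
Since σ is bijective, we read off the preimage of 21 from the same table: σ(13) = 21, so σ⁻¹(21) = 13.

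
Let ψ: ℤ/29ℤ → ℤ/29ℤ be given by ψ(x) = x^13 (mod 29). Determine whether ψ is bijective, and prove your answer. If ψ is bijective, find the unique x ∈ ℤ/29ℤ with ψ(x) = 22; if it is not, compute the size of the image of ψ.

4

Since 29 is prime, the nonzero elements of ℤ/29ℤ form a cyclic group of order 28.
As gcd(13, 28) = 1, raising to the 13th power is a bijection on this group: if s^13 ≡ t^13 then (st^{−1})^13 = 1, and the only element of order dividing gcd(13, 28) = 1 is 1, so s = t.
With ψ(0) = 0 this makes ψ injective on all of ℤ/29ℤ, hence bijective (finite equal-size domain and codomain). In particular ψ is bijective.
Since ψ is bijective, we find the preimage of 22. The inverse of x ↦ x^13 on (ℤ/29ℤ)^× is x ↦ x^13, because 13·13 = 169 = 6·28 + 1 ≡ 1 (mod 28) and x^{28} = 1 for x ≠ 0 (Fermat). So ψ⁻¹(22) = 22^13 mod 29.
Repeated squaring mod 29: 22^1 ≡ 22, 22^2 ≡ 22² = 484 ≡ 20, 22^4 ≡ 20² = 400 ≡ 23, 22^8 ≡ 23² = 529 ≡ 7. Since 13 = 8 + 4 + 1, 22^13 ≡ 7·23·22: 7·23 = 161 ≡ 16, then 16·22 = 352 ≡ 4. So 22^13 ≡ 4 (mod 29).
Hence ψ⁻¹(22) = 4.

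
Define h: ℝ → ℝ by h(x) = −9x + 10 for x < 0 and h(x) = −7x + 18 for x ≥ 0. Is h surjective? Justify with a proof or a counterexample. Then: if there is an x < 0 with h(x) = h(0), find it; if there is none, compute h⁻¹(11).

Both pieces are strictly decreasing (slopes −9 and −7), so each is injective on its own interval.
The left piece maps (−∞, 0) onto (10, ∞); the right piece maps [0, ∞) onto (−∞, 18].
The union (10, ∞) ∪ (−∞, 18] covers ℝ, so h is surjective.
For the follow-up: the images overlap, so an x < 0 with h(x) = h(0) exists. h(0) = 18; solving −9x + 10 = 18 for x < 0 gives x = (18 − 10)/(−9) = −8/9.

-8/9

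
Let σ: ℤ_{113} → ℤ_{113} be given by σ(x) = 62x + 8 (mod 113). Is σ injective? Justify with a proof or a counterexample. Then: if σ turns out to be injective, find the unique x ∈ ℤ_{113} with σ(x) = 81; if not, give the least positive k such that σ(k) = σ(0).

Suppose σ(u) = σ(v) in ℤ_{113}. Then 62u + 8 ≡ 62v + 8 (mod 113), thus 62(u − v) ≡ 0 (mod 113).
Since gcd(62, 113) = 1, 62 is invertible modulo 113, therefore u − v ≡ 0 (mod 113), i.e. u = v.
Thus σ is injective.
We now compute 62⁻¹ mod 113 explicitly. Euclid's algorithm: 113 = 1·62 + 51, 62 = 1·51 + 11, 51 = 4·11 + 7, 11 = 1·7 + 4, 7 = 1·4 + 3, 4 = 1·3 + 1; back-substituting gives 1 = 31·62 − 17·113, so 62⁻¹ ≡ 31 (mod 113).
Since σ is injective, we find σ⁻¹(81): we need 62x ≡ 81 − 8 ≡ 73 (mod 113). Using 62⁻¹ = 31: x ≡ 31·73 = 2263 = 20·113 + 3, so x = 3.
Check: σ(3) = 62·3 + 8 = 194 = 1·113 + 81 ≡ 81 (mod 113).

3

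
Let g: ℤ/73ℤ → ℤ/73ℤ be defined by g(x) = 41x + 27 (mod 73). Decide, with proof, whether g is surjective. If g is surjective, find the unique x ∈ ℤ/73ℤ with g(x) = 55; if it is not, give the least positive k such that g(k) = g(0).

63

Since gcd(41, 73) = 1, 41 is invertible modulo 73. Euclid's algorithm: 73 = 1·41 + 32, 41 = 1·32 + 9, 32 = 3·9 + 5, 9 = 1·5 + 4, 5 = 1·4 + 1; back-substituting gives 1 = 57·41 − 32·73, so 41⁻¹ ≡ 57 (mod 73).
Then y ↦ 57(y − 27) is a two-sided inverse to g, so every y ∈ ℤ/73ℤ has a preimage.
Hence g is surjective.
Since g is surjective, we compute g⁻¹(55): solve 41x + 27 ≡ 55 (mod 73), i.e. 41x ≡ 28 (mod 73).
Multiplying by 41⁻¹ = 57 gives x ≡ 57·28 = 1596 = 21·73 + 63 ≡ 63 (mod 73).
Check: g(63) = 41·63 + 27 = 2610 = 35·73 + 55 ≡ 55 (mod 73).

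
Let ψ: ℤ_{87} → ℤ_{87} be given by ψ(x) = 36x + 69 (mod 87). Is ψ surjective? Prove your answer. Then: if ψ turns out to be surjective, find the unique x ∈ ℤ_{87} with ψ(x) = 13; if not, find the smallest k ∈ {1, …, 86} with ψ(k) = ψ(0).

By definition, ψ is surjective if every y in the codomain equals ψ(x) for some x in the domain.
Since gcd(36, 87) = 3, we have 36x ≡ 0 (mod 3) for all x, so ψ(x) ≡ 0 (mod 3).
But 1 ≢ 0 (mod 3), so 1 ∈ ℤ_{87} has no preimage. So ψ is not surjective.
Since ψ is not surjective, we find the least positive k with ψ(k) = ψ(0): this means 36k ≡ 0 (mod 87), i.e. 87 ∣ 36k. Since gcd(36, 87) = 3, dividing through by 3 this holds exactly when 29 ∣ 12k, and as gcd(12, 29) = 1, exactly when 29 ∣ k.
The smallest positive such k is 29.

29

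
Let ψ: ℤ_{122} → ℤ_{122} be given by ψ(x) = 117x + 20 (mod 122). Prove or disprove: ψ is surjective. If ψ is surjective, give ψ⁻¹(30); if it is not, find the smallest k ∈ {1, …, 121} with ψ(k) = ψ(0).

Since gcd(117, 122) = 1, 117 is invertible modulo 122. Euclid's algorithm: 122 = 1·117 + 5, 117 = 23·5 + 2, 5 = 2·2 + 1; back-substituting gives 1 = 73·117 − 70·122, so 117⁻¹ ≡ 73 (mod 122).
Then y ↦ 73(y − 20) is a two-sided inverse to ψ, so every y ∈ ℤ_{122} has a preimage.
Hence ψ is surjective.
Since ψ is surjective, we find ψ⁻¹(30): we need 117x ≡ 30 − 20 ≡ 10 (mod 122). Using 117⁻¹ = 73: x ≡ 73·10 = 730 = 5·122 + 120, so x = 120.
Check: ψ(120) = 117·120 + 20 = 14060 = 115·122 + 30 ≡ 30 (mod 122).

120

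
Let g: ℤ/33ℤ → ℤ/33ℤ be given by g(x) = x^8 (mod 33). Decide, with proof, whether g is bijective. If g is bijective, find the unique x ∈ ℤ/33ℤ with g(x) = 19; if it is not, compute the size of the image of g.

12

g(4): Repeated squaring mod 33: 4^1 ≡ 4, 4^2 ≡ 4² = 16, 4^4 ≡ 16² = 256 ≡ 25, 4^8 ≡ 25² = 625 ≡ 31. So 4^8 ≡ 31 (mod 33).
g(7): Repeated squaring mod 33: 7^1 ≡ 7, 7^2 ≡ 7² = 49 ≡ 16, 7^4 ≡ 16² = 256 ≡ 25, 7^8 ≡ 25² = 625 ≡ 31. So 7^8 ≡ 31 (mod 33).
So g(4) = g(7) = 31 while 4 ≠ 7, thus g is not injective, hence not bijective.
Since g is not bijective, we determine |image(g)|. Computing x^8 mod 33 for each x (by repeated squaring, reducing mod 33 at every step), the values g(0), g(1), …, g(32) are: 0, 1, 25, 27, 31, 4, 15, 31, 16, 3, 1, 22, 12, 25, 16, 9, 4, 4, 9, 16, 25, 12, 22, 1, 3, 16, 31, 15, 4, 31, 27, 25, 1.
The distinct values are {0, 1, 3, 4, 9, 12, 15, 16, 22, 25, 27, 31}; there are 12 of them.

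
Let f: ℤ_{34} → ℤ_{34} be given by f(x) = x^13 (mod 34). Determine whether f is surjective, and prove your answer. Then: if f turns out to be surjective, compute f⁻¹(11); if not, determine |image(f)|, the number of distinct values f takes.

27

Computing x^13 mod 34 for each x (by repeated squaring, reducing mod 34 at every step), the values f(0), f(1), …, f(33) are: 0, 1, 32, 29, 4, 3, 10, 23, 26, 25, 28, 7, 14, 13, 22, 19, 16, 17, 18, 15, 12, 21, 20, 27, 6, 9, 8, 11, 24, 31, 30, 5, 2, 33.
Every element of ℤ_{34} appears exactly once in this list, so f is a bijection, and in particular surjective.
Since f is surjective, we read off the preimage of 11 from the same table: f(27) = 11, so f⁻¹(11) = 27.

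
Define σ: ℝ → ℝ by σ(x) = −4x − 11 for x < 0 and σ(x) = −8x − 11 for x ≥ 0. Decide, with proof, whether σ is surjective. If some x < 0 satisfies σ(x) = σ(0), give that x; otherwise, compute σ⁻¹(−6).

-5/4

Both pieces are strictly decreasing (slopes −4 and −8), so each is injective on its own interval.
The left piece maps (−∞, 0) onto (−11, ∞); the right piece maps [0, ∞) onto (−∞, −11].
These images together cover ℝ, so σ is surjective.
Because the two images are disjoint, no x < 0 has σ(x) = σ(0), so we compute σ⁻¹(−6): −6 lies in (−11, ∞), so solve −4x − 11 = −6: x = (−6 + 11)/(−4) = −5/4.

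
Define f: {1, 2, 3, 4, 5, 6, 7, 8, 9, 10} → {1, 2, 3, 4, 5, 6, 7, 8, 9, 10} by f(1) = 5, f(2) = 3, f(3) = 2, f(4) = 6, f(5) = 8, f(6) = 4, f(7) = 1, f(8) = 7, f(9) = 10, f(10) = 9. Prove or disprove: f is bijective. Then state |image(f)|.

The values 5, 3, 2, 6, 8, 4, 1, 7, 10, 9 are a permutation of {1, 2, 3, 4, 5, 6, 7, 8, 9, 10}: each element appears exactly once.
So f is injective and surjective, hence bijective.
The image of f is {1, 2, 3, 4, 5, 6, 7, 8, 9, 10}, which has 10 elements.

10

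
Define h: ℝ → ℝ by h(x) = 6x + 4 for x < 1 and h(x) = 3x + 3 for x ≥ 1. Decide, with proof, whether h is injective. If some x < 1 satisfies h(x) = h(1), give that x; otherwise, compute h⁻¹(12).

Both pieces are strictly increasing (slopes 6 and 3), so each is injective on its own interval.
The left piece maps (−∞, 1) onto (−∞, 10); the right piece maps [1, ∞) onto [6, ∞).
These images overlap. In particular h(1) = 6 (right piece), and solving 6x + 4 = 6 on the left piece gives x = 1/3 < 1.
So h(1/3) = h(1) with 1/3 ≠ 1, and h is not injective. This x = 1/3 is the requested value below 1.

1/3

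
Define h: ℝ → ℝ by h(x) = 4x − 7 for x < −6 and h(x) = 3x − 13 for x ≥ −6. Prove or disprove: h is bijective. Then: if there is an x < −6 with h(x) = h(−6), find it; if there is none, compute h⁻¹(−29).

Both pieces are strictly increasing (slopes 4 and 3), so each is injective on its own interval.
The left piece maps (−∞, −6) onto (−∞, −31); the right piece maps [−6, ∞) onto [−31, ∞).
Since −31 = −31, the images partition ℝ: h is injective and surjective, hence bijective.
Because the two images are disjoint, no x < −6 has h(x) = h(−6), so we compute h⁻¹(−29): −29 lies in [−31, ∞), so solve 3x − 13 = −29: x = (−29 + 13)/3 = −16/3.

-16/3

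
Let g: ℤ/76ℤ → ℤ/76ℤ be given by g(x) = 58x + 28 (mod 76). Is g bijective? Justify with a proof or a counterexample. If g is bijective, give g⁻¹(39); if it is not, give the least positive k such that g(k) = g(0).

We have gcd(58, 76) = 2 > 1. Taking s = 0 and t = 38: g(0) = 28 and g(38) = 58·38 + 28 = 2232 ≡ 28 (mod 76).
So g(0) = g(38) while 0 ≠ 38, hence g is not injective, hence not bijective.
Since g is not bijective, we find the least positive k with g(k) = g(0): this means 58k ≡ 0 (mod 76), i.e. 76 ∣ 58k. Since gcd(58, 76) = 2, dividing through by 2 this holds exactly when 38 ∣ 29k, and as gcd(29, 38) = 1, exactly when 38 ∣ k.
The smallest positive such k is 38.

38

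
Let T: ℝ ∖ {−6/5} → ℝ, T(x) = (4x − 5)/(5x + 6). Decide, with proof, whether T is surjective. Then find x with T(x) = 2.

If T(x) = 4/5, cross-multiplying gives 5(4x − 5) = 4(5x + 6), which simplifies to −25 = 24 — false.  So 4/5 has no preimage and T is not surjective.
Solving T(x) = 2: cross-multiplying gives 4x − 5 = 2(5x + 6), which rearranges to −6x = 17, so x = −17/6.

-17/6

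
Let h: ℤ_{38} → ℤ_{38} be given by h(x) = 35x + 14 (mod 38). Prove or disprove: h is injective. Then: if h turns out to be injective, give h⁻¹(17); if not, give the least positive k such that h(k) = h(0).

37

Recall: h is injective if h(u) = h(v) implies u = v.
If h(u) = h(v), then 35u ≡ 35v (mod 38). Because gcd(35, 38) = 1, we may cancel 35 to get u ≡ v (mod 38).
Hence h is injective.
We now compute 35⁻¹ mod 38 explicitly. Euclid's algorithm: 38 = 1·35 + 3, 35 = 11·3 + 2, 3 = 1·2 + 1; back-substituting gives 1 = 25·35 − 23·38, so 35⁻¹ ≡ 25 (mod 38).
Since h is injective, we find h⁻¹(17): we need 35x ≡ 17 − 14 ≡ 3 (mod 38). Using 35⁻¹ = 25: x ≡ 25·3 = 75 = 1·38 + 37, so x = 37.
Check: h(37) = 35·37 + 14 = 1309 = 34·38 + 17 ≡ 17 (mod 38).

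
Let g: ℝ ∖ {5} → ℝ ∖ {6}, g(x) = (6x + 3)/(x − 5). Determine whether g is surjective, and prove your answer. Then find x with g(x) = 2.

For any y ≠ 6, solving y(x − 5) = 6x + 3 for x gives a well-defined x ≠ 5. So g is surjective.
Solving g(x) = 2: cross-multiplying gives 6x + 3 = 2(x − 5), which rearranges to 4x = −13, so x = −13/4.

-13/4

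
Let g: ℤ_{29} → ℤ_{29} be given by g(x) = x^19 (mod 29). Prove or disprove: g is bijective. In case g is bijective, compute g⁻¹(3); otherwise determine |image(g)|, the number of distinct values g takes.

Since 29 is prime, the nonzero elements of ℤ_{29} form a cyclic group of order 28.
As gcd(19, 28) = 1, raising to the 19th power is a bijection on this group: if a^19 ≡ b^19 then (ab^{−1})^19 = 1, and the only element of order dividing gcd(19, 28) = 1 is 1, so a = b.
With g(0) = 0 this makes g injective on all of ℤ_{29}, hence bijective (finite equal-size domain and codomain). In particular g is bijective.
Since g is bijective, we find the preimage of 3. The inverse of x ↦ x^19 on (ℤ_{29})^× is x ↦ x^3, because 19·3 = 57 = 2·28 + 1 ≡ 1 (mod 28) and x^{28} = 1 for x ≠ 0 (Fermat). So g⁻¹(3) = 3^3 mod 29.
Repeated squaring mod 29: 3^1 ≡ 3, 3^2 ≡ 3² = 9. Since 3 = 2 + 1, 3^3 ≡ 9·3: 9·3 = 27. So 3^3 ≡ 27 (mod 29).
Hence g⁻¹(3) = 27.

27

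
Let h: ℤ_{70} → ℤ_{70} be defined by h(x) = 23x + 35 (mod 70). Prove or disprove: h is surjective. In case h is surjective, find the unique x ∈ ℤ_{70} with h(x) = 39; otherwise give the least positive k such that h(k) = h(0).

By definition, h is surjective if every y in the codomain equals h(x) for some x in the domain.
Since gcd(23, 70) = 1, 23 is invertible modulo 70. Euclid's algorithm: 70 = 3·23 + 1; back-substituting gives 1 = 67·23 − 22·70, so 23⁻¹ ≡ 67 (mod 70).
Then y ↦ 67(y − 35) is a two-sided inverse to h, so every y ∈ ℤ_{70} has a preimage.
Hence h is surjective.
Since h is surjective, we find h⁻¹(39): we need 23x ≡ 39 − 35 ≡ 4 (mod 70). Using 23⁻¹ = 67: x ≡ 67·4 = 268 = 3·70 + 58, so x = 58.
Check: h(58) = 23·58 + 35 = 1369 = 19·70 + 39 ≡ 39 (mod 70).

58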